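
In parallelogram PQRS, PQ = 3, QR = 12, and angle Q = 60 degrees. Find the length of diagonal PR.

The diagonal of a parallelogram can be found by treating two adjacent sides and the diagonal as a triangle.
Applying the law of cosines with sides 3, 12 and included angle 60°:
d^2 = 9 + 144 - 72*cos(60°) = 117
d = 3*sqrt(13)

3*sqrt(13)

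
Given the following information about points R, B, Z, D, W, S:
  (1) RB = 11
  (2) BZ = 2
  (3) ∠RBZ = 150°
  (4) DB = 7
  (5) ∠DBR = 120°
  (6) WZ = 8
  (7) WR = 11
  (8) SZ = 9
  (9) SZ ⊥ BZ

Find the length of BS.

Step 1: By the law of cosines on triangle BZS: BS² = 2² + 9² − 2·2·9·cos(90°) = 85, so BS = √85.

Therefore, the length of BS = √85.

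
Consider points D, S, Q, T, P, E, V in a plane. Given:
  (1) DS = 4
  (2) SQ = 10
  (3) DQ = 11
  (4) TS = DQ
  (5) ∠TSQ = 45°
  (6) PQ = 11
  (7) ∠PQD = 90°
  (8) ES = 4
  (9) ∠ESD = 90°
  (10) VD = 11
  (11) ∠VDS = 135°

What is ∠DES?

Step 1: By the law of cosines on triangle ESD: ED² = 4² + 4² − 2·4·4·cos(90°) = 32, so ED = 4·√2.
Step 2: By the inverse law of cosines on triangle DES: cos(∠DES) = ((4·√2)² + 4² − 4²) / (2·4·√2·4) = 32/45.25 = 0.7071, so ∠DES = 45°.

Therefore, the measure of angle ∠DES = 45°.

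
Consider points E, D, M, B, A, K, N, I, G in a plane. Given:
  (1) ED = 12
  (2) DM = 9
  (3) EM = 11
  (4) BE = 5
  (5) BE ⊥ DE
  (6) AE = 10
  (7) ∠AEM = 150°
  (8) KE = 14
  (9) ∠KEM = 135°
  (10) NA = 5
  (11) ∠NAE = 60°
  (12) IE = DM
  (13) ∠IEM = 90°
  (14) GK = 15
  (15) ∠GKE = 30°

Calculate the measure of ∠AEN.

Step 1: By the law of cosines on triangle EAN: EN² = 10² + 5² − 2·10·5·cos(60°) = 75, so EN = 5·√3.
Step 2: By the inverse law of cosines on triangle AEN: cos(∠AEN) = (10² + (5·√3)² − 5²) / (2·10·5·√3) = 150/173.21 = 0.866, so ∠AEN = 30°.

Therefore, the measure of angle ∠AEN = 30°.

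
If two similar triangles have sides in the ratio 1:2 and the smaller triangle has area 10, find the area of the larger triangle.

Area ratio = (1/2)^2 = 1/4. Area of the larger triangle = 10 * 4/1 = 40.

40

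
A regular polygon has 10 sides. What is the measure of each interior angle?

Each interior angle of a regular n-gon is (n - 2) * 180 / n.
For n = 10: (10 - 2) * 180 / 10 = 1440/10 = 144 degrees.

144 degrees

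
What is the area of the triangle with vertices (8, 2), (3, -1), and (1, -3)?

Using the Shoelace formula for a triangle:
Area = (1/2)|x0(y1 - y2) + x1(y2 - y0) + x2(y0 - y1)|
Area = (1/2)|8(-1 - -3) + 3(-3 - 2) + 1(2 - -1)|
Area = (1/2)|16 + -15 + 3|
Area = (1/2)|4|
Area = (1/2)(4)
Area = 2

2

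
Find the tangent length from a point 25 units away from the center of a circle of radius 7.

Let T be the point of tangency. Then OT ⊥ MT (radius ⊥ tangent).
In right triangle OTM: OM² = OT² + MT²
25² = 7² + MT²
MT² = 576, MT = 24

24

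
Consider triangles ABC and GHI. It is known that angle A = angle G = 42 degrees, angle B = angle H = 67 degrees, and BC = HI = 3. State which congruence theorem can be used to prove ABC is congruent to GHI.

The given information matches AAS: Two pairs of corresponding angles and a non-included side are equal (Angle-Angle-Side).

AAS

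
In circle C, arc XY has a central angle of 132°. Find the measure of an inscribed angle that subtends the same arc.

An inscribed angle intercepts an arc from a point on the circle, while the central angle intercepts the same arc from the center.
The inscribed angle is always half the central angle: 132° / 2 = 66°.

66°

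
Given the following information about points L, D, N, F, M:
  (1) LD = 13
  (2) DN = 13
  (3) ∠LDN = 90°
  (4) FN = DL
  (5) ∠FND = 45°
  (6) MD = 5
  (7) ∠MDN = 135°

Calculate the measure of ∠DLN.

Step 1: By the law of cosines on triangle LDN: LN² = 13² + 13² − 2·13·13·cos(90°) = 338, so LN = 13·√2.
Step 2: By the inverse law of cosines on triangle DLN: cos(∠DLN) = (13² + (13·√2)² − 13²) / (2·13·13·√2) = 338/478 = 0.7071, so ∠DLN = 45°.

Therefore, the measure of angle ∠DLN = 45°.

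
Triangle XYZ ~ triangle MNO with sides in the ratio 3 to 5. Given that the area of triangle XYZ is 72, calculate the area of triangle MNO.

Area ratio = (3/5)^2 = 9/25. Area of MNO = 72 * 25/9 = 200.

200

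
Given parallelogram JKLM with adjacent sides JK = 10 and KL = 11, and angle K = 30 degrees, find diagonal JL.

Law of cosines: d^2 = 10^2 + 11^2 - 2(10)(11)cos(30°) = 221 - 110*sqrt(3), so d = sqrt(221 - 110*sqrt(3)).

sqrt(221 - 110*sqrt(3))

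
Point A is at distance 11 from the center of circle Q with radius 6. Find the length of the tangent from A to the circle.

Let T be the point of tangency. Then QT ⊥ AT (radius ⊥ tangent).
In right triangle QTA: QA² = QT² + AT²
11² = 6² + AT²
AT² = 85, AT = sqrt(85)

sqrt(85)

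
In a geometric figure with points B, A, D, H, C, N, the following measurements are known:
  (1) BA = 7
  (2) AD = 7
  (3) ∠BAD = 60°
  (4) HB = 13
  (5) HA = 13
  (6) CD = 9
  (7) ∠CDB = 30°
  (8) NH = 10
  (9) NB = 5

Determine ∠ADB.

Step 1: By the law of cosines on triangle DAB: DB² = 7² + 7² − 2·7·7·cos(60°) = 49, so DB = 7.
Step 2: By the inverse law of cosines on triangle ADB: cos(∠ADB) = (7² + 7² − 7²) / (2·7·7) = 49/98 = 0.5, so ∠ADB = 60°.

Therefore, the measure of angle ∠ADB = 60°.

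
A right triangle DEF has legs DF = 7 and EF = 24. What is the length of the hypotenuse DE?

In a right triangle, the square of the hypotenuse equals the sum of the squares of the two legs.
The legs are 7 and 24, so the hypotenuse = sqrt(49 + 576) = sqrt(625) = 25.

25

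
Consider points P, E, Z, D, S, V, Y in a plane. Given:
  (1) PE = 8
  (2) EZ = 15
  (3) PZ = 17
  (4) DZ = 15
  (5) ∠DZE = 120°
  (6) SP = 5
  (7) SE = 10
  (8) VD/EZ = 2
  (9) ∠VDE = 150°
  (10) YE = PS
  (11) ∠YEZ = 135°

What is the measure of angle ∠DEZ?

Step 1: By the law of cosines on triangle EZD: ED² = 15² + 15² − 2·15·15·cos(120°) = 675, so ED = 15·√3.
Step 2: By the inverse law of cosines on triangle DEZ: cos(∠DEZ) = ((15·√3)² + 15² − 15²) / (2·15·√3·15) = 675/779.42 = 0.866, so ∠DEZ = 30°.

Therefore, the measure of angle ∠DEZ = 30°.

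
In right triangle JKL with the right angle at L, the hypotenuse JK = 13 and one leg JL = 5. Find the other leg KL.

Rearranging the Pythagorean theorem to solve for the unknown leg:
leg^2 = hypotenuse^2 - known_leg^2 = 169 - 25 = 144
leg = sqrt(144) = 12.

12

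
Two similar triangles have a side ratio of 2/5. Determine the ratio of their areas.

Area ratio = (side ratio)^2 = (2/5)^2 = 4:25.

4:25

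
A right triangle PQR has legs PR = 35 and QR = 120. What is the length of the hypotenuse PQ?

PQ = sqrt(35^2 + 120^2) = sqrt(15625) = 125

125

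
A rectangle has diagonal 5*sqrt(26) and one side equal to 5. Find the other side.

b = sqrt(d^2 - a^2) = sqrt(650 - 25) = sqrt(625) = 25

25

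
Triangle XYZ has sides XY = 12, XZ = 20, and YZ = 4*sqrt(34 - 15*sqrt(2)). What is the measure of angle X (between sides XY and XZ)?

By the inverse law of cosines: cos(X) = (XY² + XZ² - YZ²) / (2 × XY × XZ)
cos(X) = (12² + 20² - (4*sqrt(34 - 15*sqrt(2)))²) / (2 × 12 × 20)
cos(X) = (144 + 400 - (544 - 240*sqrt(2))) / 480
cos(X) = sqrt(2)/2
X = arccos(sqrt(2)/2) = 45°

45°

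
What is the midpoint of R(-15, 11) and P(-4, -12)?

M = ((x₁ + x₂)/2, (y₁ + y₂)/2)
= ((-15 + -4)/2, (11 + -12)/2)
= (-19/2, -1/2) = (-19/2, -1/2)

(-19/2, -1/2)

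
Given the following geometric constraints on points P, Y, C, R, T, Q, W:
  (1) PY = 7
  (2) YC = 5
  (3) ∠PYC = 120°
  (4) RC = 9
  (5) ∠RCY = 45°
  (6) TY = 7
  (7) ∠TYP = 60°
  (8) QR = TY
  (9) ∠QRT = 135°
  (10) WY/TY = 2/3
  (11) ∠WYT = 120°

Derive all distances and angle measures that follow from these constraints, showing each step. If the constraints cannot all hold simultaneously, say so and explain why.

The constraints are consistent.

From the given relations:
  QR = TY = 7
  WY = 2/3·TY = 2/3·7 ≈ 4.67

Step 1: From PY = 7, YC = 5, and ∠PYC = 120°, by the law of cosines:
  PC² = PY² + YC² - 2·PY·YC·cos(120°) = 49 + 25 + 35 = 109
  PC = √109

Step 2: From PY = 7, YT = 7, and ∠PYT = 60°, by the law of cosines:
  PT² = PY² + YT² - 2·PY·YT·cos(60°) = 49 + 49 - 49 = 49
  PT = 7

Step 3: From YC = 5, CR = 9, and ∠YCR = 45°, by the law of cosines:
  YR² = YC² + CR² - 2·YC·CR·cos(45°) = 25 + 81 - 63.64 = 42.36
  YR ≈ 6.51

Step 4: From TY = 7, YW = 4.67, and ∠TYW = 120°, by the law of cosines:
  TW² = TY² + YW² - 2·TY·YW·cos(120°) = 49 + 21.78 + 32.67 = 103.4
  TW = 7/3·√19

Step 5: From PC = √109, PY = 7, CY = 5, by the inverse law of cosines:
  cos(∠CPY) = (PC² + PY² - CY²) / (2·PC·PY)
  ∠CPY = 24.5°

Step 6: From PT = 7, PY = 7, TY = 7, by the inverse law of cosines:
  cos(∠TPY) = (PT² + PY² - TY²) / (2·PT·PY)
  ∠TPY = 60°

Step 7: From YC = 5, YR = 6.51, CR = 9, by the inverse law of cosines:
  cos(∠CYR) = (YC² + YR² - CR²) / (2·YC·YR)
  ∠CYR = 102.1°

Step 8: From CP = √109, CY = 5, PY = 7, by the inverse law of cosines:
  cos(∠PCY) = (CP² + CY² - PY²) / (2·CP·CY)
  ∠PCY = 35.5°

Step 9: From RC = 9, RY = 6.51, CY = 5, by the inverse law of cosines:
  cos(∠CRY) = (RC² + RY² - CY²) / (2·RC·RY)
  ∠CRY = 32.9°

Step 10: From TP = 7, TY = 7, PY = 7, by the inverse law of cosines:
  cos(∠PTY) = (TP² + TY² - PY²) / (2·TP·TY)
  ∠PTY = 60°

Step 11: From TW = 7/3·√19, TY = 7, WY = 4.67, by the inverse law of cosines:
  cos(∠WTY) = (TW² + TY² - WY²) / (2·TW·TY)
  ∠WTY = 23.41°

Step 12: From WT = 7/3·√19, WY = 4.67, TY = 7, by the inverse law of cosines:
  cos(∠TWY) = (WT² + WY² - TY²) / (2·WT·WY)
  ∠TWY = 36.59°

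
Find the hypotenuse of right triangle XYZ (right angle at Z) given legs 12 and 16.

In a right triangle, the square of the hypotenuse equals the sum of the squares of the two legs.
The legs are 12 and 16, so the hypotenuse = sqrt(144 + 256) = sqrt(400) = 20.

20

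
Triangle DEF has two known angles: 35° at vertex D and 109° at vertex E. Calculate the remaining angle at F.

angle F = 180 - 35 - 109 = 36 degrees.

36 degrees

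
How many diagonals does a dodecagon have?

Total line segments between 12 vertices = C(12,2) = 66.
Subtract the 12 sides: 66 - 12 = 54 diagonals.

54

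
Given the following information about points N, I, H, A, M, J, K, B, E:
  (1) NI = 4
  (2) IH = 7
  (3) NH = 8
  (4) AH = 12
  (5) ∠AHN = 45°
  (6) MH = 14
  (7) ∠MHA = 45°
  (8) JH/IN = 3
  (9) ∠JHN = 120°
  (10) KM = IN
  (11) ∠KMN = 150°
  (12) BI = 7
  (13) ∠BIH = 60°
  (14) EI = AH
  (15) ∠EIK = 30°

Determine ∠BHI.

Step 1: By the law of cosines on triangle HIB: HB² = 7² + 7² − 2·7·7·cos(60°) = 49, so HB = 7.
Step 2: By the inverse law of cosines on triangle BHI: cos(∠BHI) = (7² + 7² − 7²) / (2·7·7) = 49/98 = 0.5, so ∠BHI = 60°.

Therefore, the measure of angle ∠BHI = 60°.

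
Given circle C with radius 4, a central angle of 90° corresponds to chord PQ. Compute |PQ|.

Drop a perpendicular from the center to the chord, bisecting both the chord and the central angle.
Each half-chord = r sin(θ/2) = 4 sin(45°).
The full chord = 2 × 4 × sin(45°) = 4*sqrt(2).

4*sqrt(2)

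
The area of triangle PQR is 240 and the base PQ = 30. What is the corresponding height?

Rearranging the area formula Area = (1/2) * base * height:
height = 2 * Area / base = 2 * 240 / 30 = 16.

16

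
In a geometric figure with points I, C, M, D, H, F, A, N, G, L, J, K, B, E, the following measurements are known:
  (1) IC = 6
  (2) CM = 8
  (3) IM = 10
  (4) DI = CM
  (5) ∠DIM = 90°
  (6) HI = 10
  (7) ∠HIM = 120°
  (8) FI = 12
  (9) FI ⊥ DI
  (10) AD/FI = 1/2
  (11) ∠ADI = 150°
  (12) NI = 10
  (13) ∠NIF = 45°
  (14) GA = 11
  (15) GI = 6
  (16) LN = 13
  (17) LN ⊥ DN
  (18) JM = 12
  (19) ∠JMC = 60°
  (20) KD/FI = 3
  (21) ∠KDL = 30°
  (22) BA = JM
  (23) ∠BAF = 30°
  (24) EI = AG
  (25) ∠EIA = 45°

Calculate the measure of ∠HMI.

Step 1: By the law of cosines on triangle MIH: MH² = 10² + 10² − 2·10·10·cos(120°) = 300, so MH = 10·√3.
Step 2: By the inverse law of cosines on triangle HMI: cos(∠HMI) = ((10·√3)² + 10² − 10²) / (2·10·√3·10) = 300/346.41 = 0.866, so ∠HMI = 30°.

Therefore, the measure of angle ∠HMI = 30°.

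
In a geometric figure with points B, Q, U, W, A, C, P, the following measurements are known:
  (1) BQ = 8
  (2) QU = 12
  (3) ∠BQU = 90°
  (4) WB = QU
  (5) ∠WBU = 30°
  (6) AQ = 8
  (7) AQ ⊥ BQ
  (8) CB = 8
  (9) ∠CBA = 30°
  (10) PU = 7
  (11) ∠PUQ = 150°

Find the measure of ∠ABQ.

Step 1: By the law of cosines on triangle BQA: BA² = 8² + 8² − 2·8·8·cos(90°) = 128, so BA = 8·√2.
Step 2: By the inverse law of cosines on triangle ABQ: cos(∠ABQ) = ((8·√2)² + 8² − 8²) / (2·8·√2·8) = 128/181.02 = 0.7071, so ∠ABQ = 45°.

Therefore, the measure of angle ∠ABQ = 45°.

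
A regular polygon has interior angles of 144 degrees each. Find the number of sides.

Exterior angle = 180 - 144 = 36. n = 360 / 36 = 10.

10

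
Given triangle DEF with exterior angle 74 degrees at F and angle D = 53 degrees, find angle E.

angle E = 74 - 53 = 21 degrees (exterior angle theorem).

21 degrees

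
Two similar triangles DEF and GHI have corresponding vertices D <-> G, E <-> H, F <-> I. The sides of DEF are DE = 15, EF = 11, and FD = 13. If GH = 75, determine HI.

Since the triangles are similar, the ratio of corresponding sides is constant.
Scale factor k = GH / DE = 75 / 15 = 5
HI = k * EF = 5 * 11 = 55

55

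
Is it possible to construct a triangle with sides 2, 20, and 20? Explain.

Check all three triangle inequalities:
2 + 20 = 22 > 20 ✓
2 + 20 = 22 > 20 ✓
20 + 20 = 40 > 2 ✓
All conditions hold, so these sides form a valid triangle.

Yes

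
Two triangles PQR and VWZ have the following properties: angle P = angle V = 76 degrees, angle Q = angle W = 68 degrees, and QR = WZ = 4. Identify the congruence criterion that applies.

Consider the given information: angle P = angle V = 76 degrees, angle Q = angle W = 68 degrees, and QR = WZ = 4
This is not SSS or HL: SSS requires all three pairs of sides, but we don't have that. HL only applies to right triangles with matching hypotenuse and leg.
The correct criterion is AAS. Two pairs of corresponding angles and a non-included side are equal (Angle-Angle-Side).

AAS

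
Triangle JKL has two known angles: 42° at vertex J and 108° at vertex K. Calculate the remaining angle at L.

By the triangle angle sum property, the three interior angles of any triangle add up to 180°.
We know angle J = 42° and angle K = 108°, so their sum is 150°.
Therefore angle L = 180° - 150° = 30°.

30 degrees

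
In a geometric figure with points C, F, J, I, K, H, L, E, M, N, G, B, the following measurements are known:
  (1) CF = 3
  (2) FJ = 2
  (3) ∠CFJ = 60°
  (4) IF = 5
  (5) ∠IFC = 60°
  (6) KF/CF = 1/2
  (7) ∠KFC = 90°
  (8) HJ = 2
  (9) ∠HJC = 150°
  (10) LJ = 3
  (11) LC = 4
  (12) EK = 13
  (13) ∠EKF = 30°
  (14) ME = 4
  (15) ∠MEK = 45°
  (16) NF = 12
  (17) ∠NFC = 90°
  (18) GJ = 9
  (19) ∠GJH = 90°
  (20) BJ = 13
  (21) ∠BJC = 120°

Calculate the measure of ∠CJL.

Step 1: By the law of cosines on triangle JFC: JC² = 2² + 3² − 2·2·3·cos(60°) = 7, so JC = √7.
Step 2: By the inverse law of cosines on triangle CJL: cos(∠CJL) = (√7² + 3² − 4²) / (2·√7·3) = 0/15.87 = 0, so ∠CJL = 90°.

Therefore, the measure of angle ∠CJL = 90°.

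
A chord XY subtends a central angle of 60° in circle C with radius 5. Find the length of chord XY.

Chord = 2(5) sin(30°) = 5

5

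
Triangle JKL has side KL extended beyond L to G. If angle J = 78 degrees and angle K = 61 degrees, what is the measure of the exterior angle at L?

By the exterior angle theorem, an exterior angle of a triangle equals the sum of the two remote interior angles.
Exterior angle = angle J + angle K
Exterior angle = 78 + 61 = 139 degrees

139 degrees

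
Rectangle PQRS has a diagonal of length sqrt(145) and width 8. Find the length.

Using the Pythagorean theorem: d^2 = a^2 + b^2
b^2 = d^2 - a^2
b^2 = 145 - 64
b^2 = 81
b = sqrt(81) = 9

9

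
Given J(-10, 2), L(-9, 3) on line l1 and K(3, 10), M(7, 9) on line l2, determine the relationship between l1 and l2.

Slope of line 1: m1 = (3 - 2)/(-9 - -10) = 1/1 = 1
Slope of line 2: m2 = (9 - 10)/(7 - 3) = -1/4 = -1/4
For parallel lines we need equal slopes: 1 != -1/4.
For perpendicular lines we need m1*m2 = -1: (1)(-1/4) = -1/4 != -1.
Since neither condition holds, the lines are neither parallel nor perpendicular.

Neither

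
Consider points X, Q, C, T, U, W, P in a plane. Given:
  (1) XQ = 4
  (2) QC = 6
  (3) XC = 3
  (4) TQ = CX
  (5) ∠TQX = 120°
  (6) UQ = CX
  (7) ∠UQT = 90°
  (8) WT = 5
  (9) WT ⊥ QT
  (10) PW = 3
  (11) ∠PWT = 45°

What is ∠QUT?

From the given relations: UQ = CX = 3; TQ = CX = 3.
Step 1: By the law of cosines on triangle UQT: UT² = 3² + 3² − 2·3·3·cos(90°) = 18, so UT = 3·√2.
Step 2: By the inverse law of cosines on triangle QUT: cos(∠QUT) = (3² + (3·√2)² − 3²) / (2·3·3·√2) = 18/25.46 = 0.7071, so ∠QUT = 45°.

Therefore, the measure of angle ∠QUT = 45°.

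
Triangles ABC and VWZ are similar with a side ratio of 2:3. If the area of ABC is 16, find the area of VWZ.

Area ratio = (2/3)^2 = 4/9. Area of VWZ = 16 * 9/4 = 36.

36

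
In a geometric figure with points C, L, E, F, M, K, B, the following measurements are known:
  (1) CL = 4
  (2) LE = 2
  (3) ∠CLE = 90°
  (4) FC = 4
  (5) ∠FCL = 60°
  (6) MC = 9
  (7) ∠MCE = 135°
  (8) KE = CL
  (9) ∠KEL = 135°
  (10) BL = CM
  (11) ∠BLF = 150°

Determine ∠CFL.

Step 1: By the law of cosines on triangle FCL: FL² = 4² + 4² − 2·4·4·cos(60°) = 16, so FL = 4.
Step 2: By the inverse law of cosines on triangle CFL: cos(∠CFL) = (4² + 4² − 4²) / (2·4·4) = 16/32 = 0.5, so ∠CFL = 60°.

Therefore, the measure of angle ∠CFL = 60°.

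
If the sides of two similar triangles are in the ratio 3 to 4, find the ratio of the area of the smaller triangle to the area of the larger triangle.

Area scales with the square of linear dimensions. If every length is multiplied by 3/4, then the area is multiplied by (3/4)^2 = 9/16.
The area ratio is 9:16.

9:16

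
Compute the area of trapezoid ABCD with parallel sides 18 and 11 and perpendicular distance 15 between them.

A trapezoid's area equals the midsegment times the height.
The midsegment is (18 + 11) / 2 = 29/2.
Area = 29/2 * 15 = 435/2.

435/2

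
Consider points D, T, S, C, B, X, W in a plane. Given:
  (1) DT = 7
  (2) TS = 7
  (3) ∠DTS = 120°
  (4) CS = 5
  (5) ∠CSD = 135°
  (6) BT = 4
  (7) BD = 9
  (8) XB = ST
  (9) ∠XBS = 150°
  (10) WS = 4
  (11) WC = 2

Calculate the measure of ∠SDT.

Step 1: By the law of cosines on triangle DTS: DS² = 7² + 7² − 2·7·7·cos(120°) = 147, so DS = 7·√3.
Step 2: By the inverse law of cosines on triangle SDT: cos(∠SDT) = ((7·√3)² + 7² − 7²) / (2·7·√3·7) = 147/169.74 = 0.866, so ∠SDT = 30°.

Therefore, the measure of angle ∠SDT = 30°.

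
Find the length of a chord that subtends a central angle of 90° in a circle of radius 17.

Drop a perpendicular from the center to the chord, bisecting both the chord and the central angle.
Each half-chord = r sin(θ/2) = 17 sin(45°).
The full chord = 2 × 17 × sin(45°) = 17*sqrt(2).

17*sqrt(2)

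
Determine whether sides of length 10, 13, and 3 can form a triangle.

The longest side is 13. The other two sides sum to 3 + 10 = 13.
Since 13 ≤ 13, the two shorter sides cannot reach around to close the triangle.

No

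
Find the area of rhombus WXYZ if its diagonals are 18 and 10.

Area of a rhombus = (d1 * d2) / 2
Area = (18 * 10) / 2
Area = 180 / 2
Area = 90

90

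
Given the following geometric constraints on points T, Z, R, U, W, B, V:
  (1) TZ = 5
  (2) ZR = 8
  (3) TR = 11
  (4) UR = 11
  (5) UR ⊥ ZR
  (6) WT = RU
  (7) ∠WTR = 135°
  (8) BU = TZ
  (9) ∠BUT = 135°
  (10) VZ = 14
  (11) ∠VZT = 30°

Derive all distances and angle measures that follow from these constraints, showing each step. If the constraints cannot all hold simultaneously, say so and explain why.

The constraints are consistent.

From the given relations:
  WT = RU = 11
  BU = TZ = 5

Step 1: From TZ = 5, ZV = 14, and ∠TZV = 30°, by the law of cosines:
  TV² = TZ² + ZV² - 2·TZ·ZV·cos(30°) = 25 + 196 - 121.2 = 99.76
  TV ≈ 9.99

Step 2: From ZR = 8, RU = 11, and ∠ZRU = 90°, by the law of cosines:
  ZU² = ZR² + RU² - 2·ZR·RU·cos(90°) = 64 + 121 - 0 = 185
  ZU = √185

Step 3: From RT = 11, TW = 11, and ∠RTW = 135°, by the law of cosines:
  RW² = RT² + TW² - 2·RT·TW·cos(135°) = 121 + 121 + 171.1 = 413.1
  RW ≈ 20.33

Step 4: From TR = 11, TZ = 5, RZ = 8, by the inverse law of cosines:
  cos(∠RTZ) = (TR² + TZ² - RZ²) / (2·TR·TZ)
  ∠RTZ = 41.8°

Step 5: From ZR = 8, ZT = 5, RT = 11, by the inverse law of cosines:
  cos(∠RZT) = (ZR² + ZT² - RT²) / (2·ZR·ZT)
  ∠RZT = 113.58°

Step 6: From RT = 11, RZ = 8, TZ = 5, by the inverse law of cosines:
  cos(∠TRZ) = (RT² + RZ² - TZ²) / (2·RT·RZ)
  ∠TRZ = 24.62°

Step 7: From TV = 9.99, TZ = 5, VZ = 14, by the inverse law of cosines:
  cos(∠VTZ) = (TV² + TZ² - VZ²) / (2·TV·TZ)
  ∠VTZ = 135.5°

Step 8: From ZR = 8, ZU = √185, RU = 11, by the inverse law of cosines:
  cos(∠RZU) = (ZR² + ZU² - RU²) / (2·ZR·ZU)
  ∠RZU = 53.97°

Step 9: From RT = 11, RW = 20.33, TW = 11, by the inverse law of cosines:
  cos(∠TRW) = (RT² + RW² - TW²) / (2·RT·RW)
  ∠TRW = 22.5°

Step 10: From UR = 11, UZ = √185, RZ = 8, by the inverse law of cosines:
  cos(∠RUZ) = (UR² + UZ² - RZ²) / (2·UR·UZ)
  ∠RUZ = 36.03°

Step 11: From WR = 20.33, WT = 11, RT = 11, by the inverse law of cosines:
  cos(∠RWT) = (WR² + WT² - RT²) / (2·WR·WT)
  ∠RWT = 22.5°

Step 12: From VT = 9.99, VZ = 14, TZ = 5, by the inverse law of cosines:
  cos(∠TVZ) = (VT² + VZ² - TZ²) / (2·VT·VZ)
  ∠TVZ = 14.5°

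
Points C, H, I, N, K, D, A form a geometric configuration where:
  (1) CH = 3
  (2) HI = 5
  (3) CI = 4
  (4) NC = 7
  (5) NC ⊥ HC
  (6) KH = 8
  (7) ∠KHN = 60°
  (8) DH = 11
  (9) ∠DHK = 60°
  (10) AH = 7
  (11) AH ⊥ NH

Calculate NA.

Step 1: By the law of cosines on triangle NCH: NH² = 7² + 3² − 2·7·3·cos(90°) = 58, so NH = √58.
Step 2: By the law of cosines on triangle NHA: NA² = √58² + 7² − 2·√58·7·cos(90°) = 107, so NA = √107.

Therefore, the length of NA = √107.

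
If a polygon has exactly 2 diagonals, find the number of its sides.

Using d = n(n - 3)/2, we solve 2 = n(n - 3)/2.
So n(n - 3) = 4.
Testing n = 4: 4 * 1 = 4 = 4. Correct.
The polygon has 4 sides.

4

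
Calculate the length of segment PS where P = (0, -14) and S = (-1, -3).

The horizontal distance is |-1 - 0| = 1 and the vertical distance is |-3 - -14| = 11.
By the Pythagorean theorem, d = sqrt(1^2 + 11^2) = sqrt(122).

sqrt(122)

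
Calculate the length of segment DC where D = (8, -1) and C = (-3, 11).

The horizontal distance is |-3 - 8| = 11 and the vertical distance is |11 - -1| = 12.
By the Pythagorean theorem, d = sqrt(11^2 + 12^2) = sqrt(265).

sqrt(265)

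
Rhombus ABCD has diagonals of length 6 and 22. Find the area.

Area = (6 * 22) / 2 = 132 / 2 = 66

66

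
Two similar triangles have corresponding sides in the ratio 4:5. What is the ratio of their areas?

The ratio of areas of similar triangles equals the square of the side ratio.
Side ratio = 4:5
Area ratio = (4/5)^2 = 16/25 = 16:25

16:25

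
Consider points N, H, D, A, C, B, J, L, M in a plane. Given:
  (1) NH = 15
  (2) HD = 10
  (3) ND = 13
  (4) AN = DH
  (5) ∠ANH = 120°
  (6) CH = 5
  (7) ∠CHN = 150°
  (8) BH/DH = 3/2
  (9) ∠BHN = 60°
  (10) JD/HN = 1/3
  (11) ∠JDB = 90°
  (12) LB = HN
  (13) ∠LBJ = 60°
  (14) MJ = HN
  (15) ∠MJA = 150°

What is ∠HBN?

From the given relations: BH = 3/2·DH = 3/2·10 = 15.
Step 1: By the law of cosines on triangle BHN: BN² = 15² + 15² − 2·15·15·cos(60°) = 225, so BN = 15.
Step 2: By the inverse law of cosines on triangle HBN: cos(∠HBN) = (15² + 15² − 15²) / (2·15·15) = 225/450 = 0.5, so ∠HBN = 60°.

Therefore, the measure of angle ∠HBN = 60°.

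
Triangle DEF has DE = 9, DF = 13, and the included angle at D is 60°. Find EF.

By the law of cosines: EF^2 = DE^2 + DF^2 - 2*DE*DF*cos(D)
EF^2 = 9^2 + 13^2 - 2*9*13*cos(60°)
EF^2 = 81 + 169 - 234*(1/2)
EF^2 = 133
EF = sqrt(133)

sqrt(133)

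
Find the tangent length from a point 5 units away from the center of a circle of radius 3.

tangent = √(d² - r²) = √(5² - 3²) = √(25 - 9) = √16 = 4

4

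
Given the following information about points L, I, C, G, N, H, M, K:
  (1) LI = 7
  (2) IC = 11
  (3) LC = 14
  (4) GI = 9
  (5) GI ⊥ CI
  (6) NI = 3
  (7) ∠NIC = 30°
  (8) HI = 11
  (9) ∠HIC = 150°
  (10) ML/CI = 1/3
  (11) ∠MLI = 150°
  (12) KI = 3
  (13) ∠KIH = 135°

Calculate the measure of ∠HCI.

Step 1: By the law of cosines on triangle CIH: CH² = 11² + 11² − 2·11·11·cos(150°) = 451.58, so CH ≈ 21.25.
Step 2: By the inverse law of cosines on triangle HCI: cos(∠HCI) = (21.25² + 11² − 11²) / (2·21.25·11) = 451.58/467.51 = 0.9659, so ∠HCI = 15°.

Therefore, the measure of angle ∠HCI = 15°.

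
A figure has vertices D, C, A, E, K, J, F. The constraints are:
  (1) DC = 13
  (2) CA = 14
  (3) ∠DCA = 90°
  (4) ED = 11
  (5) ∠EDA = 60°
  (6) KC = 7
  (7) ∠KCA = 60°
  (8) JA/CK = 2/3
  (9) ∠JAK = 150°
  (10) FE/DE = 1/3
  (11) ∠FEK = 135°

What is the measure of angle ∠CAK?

Step 1: By the law of cosines on triangle ACK: AK² = 14² + 7² − 2·14·7·cos(60°) = 147, so AK = 7·√3.
Step 2: By the inverse law of cosines on triangle CAK: cos(∠CAK) = (14² + (7·√3)² − 7²) / (2·14·7·√3) = 294/339.48 = 0.866, so ∠CAK = 30°.

Therefore, the measure of angle ∠CAK = 30°.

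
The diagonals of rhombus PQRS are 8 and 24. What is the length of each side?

Half-diagonals are 4 and 12. side = sqrt(4^2 + 12^2) = sqrt(160) = 4*sqrt(10)

4*sqrt(10)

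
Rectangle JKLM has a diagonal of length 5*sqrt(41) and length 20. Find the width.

b = sqrt(d^2 - a^2) = sqrt(1025 - 400) = sqrt(625) = 25

25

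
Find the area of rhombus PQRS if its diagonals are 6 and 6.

Area = (6 * 6) / 2 = 36 / 2 = 18

18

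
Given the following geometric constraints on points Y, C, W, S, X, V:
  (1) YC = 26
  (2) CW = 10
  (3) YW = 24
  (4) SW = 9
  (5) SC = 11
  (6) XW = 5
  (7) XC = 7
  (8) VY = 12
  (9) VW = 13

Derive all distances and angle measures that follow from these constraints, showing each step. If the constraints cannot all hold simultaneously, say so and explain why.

The constraints are consistent.

Step 1: From YC = 26, YW = 24, CW = 10, by the inverse law of cosines:
  cos(∠CYW) = (YC² + YW² - CW²) / (2·YC·YW)
  ∠CYW = 22.62°

Step 2: From YV = 12, YW = 24, VW = 13, by the inverse law of cosines:
  cos(∠VYW) = (YV² + YW² - VW²) / (2·YV·YW)
  ∠VYW = 16.94°

Step 3: From CS = 11, CW = 10, SW = 9, by the inverse law of cosines:
  cos(∠SCW) = (CS² + CW² - SW²) / (2·CS·CW)
  ∠SCW = 50.48°

Step 4: From CW = 10, CX = 7, WX = 5, by the inverse law of cosines:
  cos(∠WCX) = (CW² + CX² - WX²) / (2·CW·CX)
  ∠WCX = 27.66°

Step 5: From CW = 10, CY = 26, WY = 24, by the inverse law of cosines:
  cos(∠WCY) = (CW² + CY² - WY²) / (2·CW·CY)
  ∠WCY = 67.38°

Step 6: From WC = 10, WS = 9, CS = 11, by the inverse law of cosines:
  cos(∠CWS) = (WC² + WS² - CS²) / (2·WC·WS)
  ∠CWS = 70.53°

Step 7: From WC = 10, WX = 5, CX = 7, by the inverse law of cosines:
  cos(∠CWX) = (WC² + WX² - CX²) / (2·WC·WX)
  ∠CWX = 40.54°

Step 8: From WC = 10, WY = 24, CY = 26, by the inverse law of cosines:
  cos(∠CWY) = (WC² + WY² - CY²) / (2·WC·WY)
  ∠CWY = 90°

Step 9: From WV = 13, WY = 24, VY = 12, by the inverse law of cosines:
  cos(∠VWY) = (WV² + WY² - VY²) / (2·WV·WY)
  ∠VWY = 15.6°

Step 10: From SC = 11, SW = 9, CW = 10, by the inverse law of cosines:
  cos(∠CSW) = (SC² + SW² - CW²) / (2·SC·SW)
  ∠CSW = 58.99°

Step 11: From XC = 7, XW = 5, CW = 10, by the inverse law of cosines:
  cos(∠CXW) = (XC² + XW² - CW²) / (2·XC·XW)
  ∠CXW = 111.8°

Step 12: From VW = 13, VY = 12, WY = 24, by the inverse law of cosines:
  cos(∠WVY) = (VW² + VY² - WY²) / (2·VW·VY)
  ∠WVY = 147.45°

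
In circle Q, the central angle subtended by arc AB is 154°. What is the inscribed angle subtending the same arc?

An inscribed angle intercepts an arc from a point on the circle, while the central angle intercepts the same arc from the center.
The inscribed angle is always half the central angle: 154° / 2 = 77°.

77°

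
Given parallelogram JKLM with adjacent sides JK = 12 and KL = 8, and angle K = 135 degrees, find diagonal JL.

The diagonal of a parallelogram can be found by treating two adjacent sides and the diagonal as a triangle.
Applying the law of cosines with sides 12, 8 and included angle 135°:
d^2 = 144 + 64 - 192*cos(135°) = 96*sqrt(2) + 208
d = 4*sqrt(6*sqrt(2) + 13)

4*sqrt(6*sqrt(2) + 13)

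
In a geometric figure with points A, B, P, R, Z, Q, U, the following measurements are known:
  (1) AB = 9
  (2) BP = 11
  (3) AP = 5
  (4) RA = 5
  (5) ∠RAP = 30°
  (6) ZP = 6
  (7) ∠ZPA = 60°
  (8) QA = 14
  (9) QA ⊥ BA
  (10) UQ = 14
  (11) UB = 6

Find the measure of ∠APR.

Step 1: By the law of cosines on triangle PAR: PR² = 5² + 5² − 2·5·5·cos(30°) = 6.7, so PR ≈ 2.59.
Step 2: By the inverse law of cosines on triangle APR: cos(∠APR) = (5² + 2.59² − 5²) / (2·5·2.59) = 6.7/25.88 = 0.2588, so ∠APR = 75°.

Therefore, the measure of angle ∠APR = 75°.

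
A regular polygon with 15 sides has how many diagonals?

Each of the 15 vertices connects to 12 non-adjacent vertices via diagonals.
Total connections = 15 × 12 = 180, but each diagonal is counted twice.
Number of diagonals = 180 / 2 = 90.

90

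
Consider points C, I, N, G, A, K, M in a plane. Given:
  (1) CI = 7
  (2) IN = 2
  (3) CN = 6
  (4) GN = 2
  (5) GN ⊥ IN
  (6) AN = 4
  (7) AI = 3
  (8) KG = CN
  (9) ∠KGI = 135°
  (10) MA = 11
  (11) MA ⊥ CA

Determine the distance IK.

From the given relations: KG = CN = 6.
Step 1: By the law of cosines on triangle GNI: GI² = 2² + 2² − 2·2·2·cos(90°) = 8, so GI = 2·√2.
Step 2: By the law of cosines on triangle IGK: IK² = (2·√2)² + 6² − 2·2·√2·6·cos(135°) = 68, so IK = 2·√17.

Therefore, the length of IK = 2·√17.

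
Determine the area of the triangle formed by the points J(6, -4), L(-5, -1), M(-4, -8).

The Shoelace formula computes the area from vertex coordinates by summing cross products.
For vertices (6,-4), (-5,-1), (-4,-8):
Signed sum = 6*-1 - -5*-4 + -5*-8 - -4*-1 + -4*-4 - 6*-8
= -26 + 36 + 64 = 74
Area = (1/2)|74| = 37.

37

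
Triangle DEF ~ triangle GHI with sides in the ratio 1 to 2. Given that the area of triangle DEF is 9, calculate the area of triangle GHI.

The ratio of areas of similar triangles = (side ratio)^2.
Side ratio = 1:2, so area ratio = 1:4.
Area of GHI / Area of DEF = 4/1
Area of GHI = 9 * 4/1 = 36

36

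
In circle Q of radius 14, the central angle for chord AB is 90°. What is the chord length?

Chord = 2(14) sin(45°) = 14*sqrt(2)

14*sqrt(2)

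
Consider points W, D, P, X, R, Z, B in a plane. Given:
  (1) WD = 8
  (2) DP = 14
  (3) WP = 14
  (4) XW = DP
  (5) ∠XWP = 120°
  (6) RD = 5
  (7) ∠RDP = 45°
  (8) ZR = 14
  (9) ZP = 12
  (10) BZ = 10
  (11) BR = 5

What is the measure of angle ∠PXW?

From the given relations: XW = DP = 14.
Step 1: By the law of cosines on triangle XWP: XP² = 14² + 14² − 2·14·14·cos(120°) = 588, so XP = 14·√3.
Step 2: By the inverse law of cosines on triangle PXW: cos(∠PXW) = ((14·√3)² + 14² − 14²) / (2·14·√3·14) = 588/678.96 = 0.866, so ∠PXW = 30°.

Therefore, the measure of angle ∠PXW = 30°.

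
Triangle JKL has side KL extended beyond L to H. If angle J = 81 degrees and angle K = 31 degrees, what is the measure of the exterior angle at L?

Exterior angle = 81 + 31 = 112 degrees (exterior angle theorem).

112 degrees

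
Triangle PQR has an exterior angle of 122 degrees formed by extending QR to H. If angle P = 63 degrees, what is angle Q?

angle Q = 122 - 63 = 59 degrees (exterior angle theorem).

59 degrees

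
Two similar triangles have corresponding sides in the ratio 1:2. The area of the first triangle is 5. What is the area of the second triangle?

For similar figures, the area ratio equals the square of the side ratio.
Side ratio (the first triangle to the second triangle) = 1:2, so area ratio = 1^2:2^2 = 1:4.
If the area of the first triangle is 5, then the area of the second triangle = 5 * (4/1) = 20.

20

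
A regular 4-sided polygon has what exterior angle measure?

Each exterior angle of a regular n-gon is 360 / n.
For n = 4: 360 / 4 = 90 degrees.

90 degrees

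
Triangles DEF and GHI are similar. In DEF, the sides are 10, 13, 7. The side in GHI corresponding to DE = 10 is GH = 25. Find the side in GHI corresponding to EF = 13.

Since the triangles are similar, the ratio of corresponding sides is constant.
Scale factor k = GH / DE = 25 / 10 = 5/2
HI = k * EF = 5/2 * 13 = 65/2

65/2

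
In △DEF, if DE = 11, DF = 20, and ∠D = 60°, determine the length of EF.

By the law of cosines: EF^2 = DE^2 + DF^2 - 2*DE*DF*cos(D)
EF^2 = 11^2 + 20^2 - 2*11*20*cos(60°)
EF^2 = 121 + 400 - 440*(1/2)
EF^2 = 301
EF = sqrt(301)

sqrt(301)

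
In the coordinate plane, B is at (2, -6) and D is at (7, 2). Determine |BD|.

The horizontal distance is |7 - 2| = 5 and the vertical distance is |2 - -6| = 8.
By the Pythagorean theorem, d = sqrt(5^2 + 8^2) = sqrt(89).

sqrt(89)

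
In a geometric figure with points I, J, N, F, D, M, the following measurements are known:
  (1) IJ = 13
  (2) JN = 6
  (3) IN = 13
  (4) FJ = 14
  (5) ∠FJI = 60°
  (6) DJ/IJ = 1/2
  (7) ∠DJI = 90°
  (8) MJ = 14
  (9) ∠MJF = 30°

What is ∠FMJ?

Step 1: By the law of cosines on triangle MJF: MF² = 14² + 14² − 2·14·14·cos(30°) = 52.52, so MF ≈ 7.25.
Step 2: By the inverse law of cosines on triangle FMJ: cos(∠FMJ) = (7.25² + 14² − 14²) / (2·7.25·14) = 52.52/202.91 = 0.2588, so ∠FMJ = 75°.

Therefore, the measure of angle ∠FMJ = 75°.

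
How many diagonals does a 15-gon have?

Each of the 15 vertices connects to 12 non-adjacent vertices via diagonals.
Total connections = 15 × 12 = 180, but each diagonal is counted twice.
Number of diagonals = 180 / 2 = 90.

90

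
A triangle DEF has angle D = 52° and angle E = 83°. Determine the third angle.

angle F = 180 - 52 - 83 = 45 degrees.

45 degrees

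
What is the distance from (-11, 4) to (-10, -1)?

d = sqrt((-10 - -11)^2 + (-1 - 4)^2)
d = sqrt(1^2 + -5^2)
d = sqrt(1 + 25)
d = sqrt(26)

sqrt(26)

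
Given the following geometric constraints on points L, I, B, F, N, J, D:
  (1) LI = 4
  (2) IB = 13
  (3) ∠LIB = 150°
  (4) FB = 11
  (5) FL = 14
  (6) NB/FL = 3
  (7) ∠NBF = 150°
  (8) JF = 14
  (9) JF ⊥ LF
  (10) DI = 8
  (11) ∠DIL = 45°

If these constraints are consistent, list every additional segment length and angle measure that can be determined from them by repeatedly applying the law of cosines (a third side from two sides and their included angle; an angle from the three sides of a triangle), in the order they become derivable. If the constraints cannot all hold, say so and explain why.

The constraints are consistent. Derivable facts, in order:
After 1 step:
- FN ≈ 51.82
- LB ≈ 16.59
- LD ≈ 5.89
- LJ = 14·√2
After 2 steps:
- ∠BFL = 82.18°
- ∠BFN = 23.91°
- ∠BLF = 41.08°
- ∠BLI = 23.07°
- ∠BNF = 6.09°
- ∠DLI = 106.32°
- ∠FBL = 56.75°
- ∠FJL = 45°
- ∠FLJ = 45°
- ∠IBL = 6.93°
- ∠IDL = 28.68°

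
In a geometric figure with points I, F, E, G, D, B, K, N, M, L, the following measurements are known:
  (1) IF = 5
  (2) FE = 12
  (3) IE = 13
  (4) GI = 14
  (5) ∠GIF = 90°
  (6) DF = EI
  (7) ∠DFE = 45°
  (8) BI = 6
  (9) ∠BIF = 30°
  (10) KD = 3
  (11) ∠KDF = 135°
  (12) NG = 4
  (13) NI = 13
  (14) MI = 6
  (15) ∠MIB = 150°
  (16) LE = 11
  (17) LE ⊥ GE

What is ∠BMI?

Step 1: By the law of cosines on triangle MIB: MB² = 6² + 6² − 2·6·6·cos(150°) = 134.35, so MB ≈ 11.59.
Step 2: By the inverse law of cosines on triangle BMI: cos(∠BMI) = (11.59² + 6² − 6²) / (2·11.59·6) = 134.35/139.09 = 0.9659, so ∠BMI = 15°.

Therefore, the measure of angle ∠BMI = 15°.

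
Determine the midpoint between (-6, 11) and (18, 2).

M = ((x₁ + x₂)/2, (y₁ + y₂)/2)
= ((-6 + 18)/2, (11 + 2)/2)
= (12/2, 13/2) = (6, 13/2)

(6, 13/2)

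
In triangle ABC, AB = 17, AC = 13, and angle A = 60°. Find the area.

Area = (1/2) * AB * AC * sin(A)
Area = (1/2) * 17 * 13 * sin(60°)
Area = (1/2) * 17 * 13 * sqrt(3)/2
Area = 221*sqrt(3)/4

221*sqrt(3)/4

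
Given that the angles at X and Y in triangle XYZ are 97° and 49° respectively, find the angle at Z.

By the triangle angle sum property, the three interior angles of any triangle add up to 180°.
We know angle X = 97° and angle Y = 49°, so their sum is 146°.
Therefore angle Z = 180° - 146° = 34°.

34 degrees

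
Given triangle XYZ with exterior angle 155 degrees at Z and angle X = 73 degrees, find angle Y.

By the exterior angle theorem: exterior angle = sum of remote interior angles.
155 = 73 + angle Y
angle Y = 155 - 73 = 82 degrees

82 degrees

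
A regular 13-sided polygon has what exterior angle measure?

Each exterior angle of a regular n-gon is 360 / n.
For n = 13: 360 / 13 = 360/13 degrees.

360/13 degrees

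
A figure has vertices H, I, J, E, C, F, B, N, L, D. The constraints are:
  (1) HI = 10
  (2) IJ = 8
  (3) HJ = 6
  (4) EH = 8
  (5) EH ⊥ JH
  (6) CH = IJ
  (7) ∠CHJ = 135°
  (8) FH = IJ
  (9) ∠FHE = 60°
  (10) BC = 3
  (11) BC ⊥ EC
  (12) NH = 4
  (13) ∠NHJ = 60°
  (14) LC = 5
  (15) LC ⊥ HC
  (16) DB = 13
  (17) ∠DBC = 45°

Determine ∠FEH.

From the given relations: FH = IJ = 8.
Step 1: By the law of cosines on triangle EHF: EF² = 8² + 8² − 2·8·8·cos(60°) = 64, so EF = 8.
Step 2: By the inverse law of cosines on triangle FEH: cos(∠FEH) = (8² + 8² − 8²) / (2·8·8) = 64/128 = 0.5, so ∠FEH = 60°.

Therefore, the measure of angle ∠FEH = 60°.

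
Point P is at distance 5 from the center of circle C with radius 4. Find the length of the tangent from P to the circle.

The tangent, radius, and line from the external point to the center form a right triangle.
The right angle is where the tangent meets the radius.
By the Pythagorean theorem: tangent² + 4² = 5²
tangent² = 25 - 16 = 9
tangent = 3

3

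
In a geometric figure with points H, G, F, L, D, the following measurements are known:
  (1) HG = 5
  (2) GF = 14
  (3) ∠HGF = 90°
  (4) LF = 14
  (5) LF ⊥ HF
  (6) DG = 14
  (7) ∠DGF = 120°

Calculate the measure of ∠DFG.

Step 1: By the law of cosines on triangle FGD: FD² = 14² + 14² − 2·14·14·cos(120°) = 588, so FD = 14·√3.
Step 2: By the inverse law of cosines on triangle DFG: cos(∠DFG) = ((14·√3)² + 14² − 14²) / (2·14·√3·14) = 588/678.96 = 0.866, so ∠DFG = 30°.

Therefore, the measure of angle ∠DFG = 30°.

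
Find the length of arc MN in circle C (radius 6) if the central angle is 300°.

Arc length = 2π(6)(5/6) = 10*pi

10*pi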